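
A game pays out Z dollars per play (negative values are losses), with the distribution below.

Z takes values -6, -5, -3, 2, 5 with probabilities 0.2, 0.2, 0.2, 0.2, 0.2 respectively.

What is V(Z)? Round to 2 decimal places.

E[Z] = (-6)(0.2) + (-5)(0.2) + (-3)(0.2) + (2)(0.2) + (5)(0.2) = -1.4
E[Z²] = (-6)²(0.2) + (-5)²(0.2) + (-3)²(0.2) + (2)²(0.2) + (5)²(0.2) = 19.8
V(Z) = E[Z²] − (E[Z])² = 19.8 − (-1.4)² = 17.84

17.84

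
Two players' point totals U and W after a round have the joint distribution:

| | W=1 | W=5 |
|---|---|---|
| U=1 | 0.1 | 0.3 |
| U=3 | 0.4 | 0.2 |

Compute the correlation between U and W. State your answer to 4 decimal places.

E[U] = 2.2,  E[W] = 3
E[UW] = 5.8
cov(U,W) = E[UW] − E[U]E[W] = 5.8 − (2.2)(3) = -0.8
Var(U) = 0.96,  Var(W) = 4
ρ = -0.8 / √(0.96·4) ≈ -0.4082

-0.4082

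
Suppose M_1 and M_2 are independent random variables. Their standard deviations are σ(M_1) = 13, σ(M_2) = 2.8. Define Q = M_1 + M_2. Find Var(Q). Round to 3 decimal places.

Var(M_1) = 169, Var(M_2) = 7.84
By independence, Var(Q) = (1)²Var(M_1) + (1)²Var(M_2)
= (1)²·169 + (1)²·7.84 = 176.84

176.840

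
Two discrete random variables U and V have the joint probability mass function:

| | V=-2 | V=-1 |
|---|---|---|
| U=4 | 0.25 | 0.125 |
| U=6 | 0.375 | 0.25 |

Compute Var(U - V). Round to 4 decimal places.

1.1094

E[U] = 5.25,  E[V] = -1.625,  E[UV] = -8.5
Var(U) = 28.5 − (5.25)² = 0.9375;  Var(V) = 2.875 − (-1.625)² = 0.234375
Cov(U,V) = -8.5 − (5.25)(-1.625) = 0.03125
Var(U - V) = (1)²·0.9375 + (-1)²·0.234375 + 2·(1)·(-1)·0.03125 = 1.109375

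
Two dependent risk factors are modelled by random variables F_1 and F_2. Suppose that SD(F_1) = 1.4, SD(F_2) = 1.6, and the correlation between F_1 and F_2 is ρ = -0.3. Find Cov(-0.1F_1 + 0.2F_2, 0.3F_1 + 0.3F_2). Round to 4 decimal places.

V(F_1) = (1.4)² = 1.96;  V(F_2) = (1.6)² = 2.56
Cov(F_1,F_2) = ρ·SD(F_1)·SD(F_2) = -0.3·1.4·1.6 = -0.672
Cov(-0.1F_1 + 0.2F_2, 0.3F_1 + 0.3F_2) = (-0.1)(0.3)V(F_1) + (0.2)(0.3)V(F_2) + [(-0.1)(0.3) + (0.2)(0.3)]Cov(F_1,F_2)
= -0.03·1.96 + 0.06·2.56 + 0.03·-0.672 = 0.07464

0.0746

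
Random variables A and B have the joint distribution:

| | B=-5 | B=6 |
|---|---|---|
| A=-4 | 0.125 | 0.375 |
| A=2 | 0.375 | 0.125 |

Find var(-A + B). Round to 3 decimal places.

55.750

E[A] = -1,  E[B] = 0.5,  E[AB] = -8.75
var(A) = 10 − (-1)² = 9;  var(B) = 30.5 − (0.5)² = 30.25
Cov(A,B) = -8.75 − (-1)(0.5) = -8.25
var(-A + B) = (-1)²·9 + (1)²·30.25 + 2·(-1)·(1)·-8.25 = 55.75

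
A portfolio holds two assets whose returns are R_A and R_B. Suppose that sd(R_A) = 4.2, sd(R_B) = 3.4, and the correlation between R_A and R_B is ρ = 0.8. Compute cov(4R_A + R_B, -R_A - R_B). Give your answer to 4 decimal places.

Var(R_A) = (4.2)² = 17.64;  Var(R_B) = (3.4)² = 11.56
cov(R_A,R_B) = ρ·sd(R_A)·sd(R_B) = 0.8·4.2·3.4 = 11.424
cov(4R_A + R_B, -R_A - R_B) = (4)(-1)Var(R_A) + (1)(-1)Var(R_B) + [(4)(-1) + (1)(-1)]cov(R_A,R_B)
= -4·17.64 + -1·11.56 + -5·11.424 = -139.24

-139.2400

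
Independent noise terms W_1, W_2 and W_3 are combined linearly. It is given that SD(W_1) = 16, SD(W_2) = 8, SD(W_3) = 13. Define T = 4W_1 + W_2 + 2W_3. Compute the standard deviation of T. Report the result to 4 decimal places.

69.5414

Var(W_1) = 256, Var(W_2) = 64, Var(W_3) = 169
By independence, Var(T) = (4)²Var(W_1) + (1)²Var(W_2) + (2)²Var(W_3)
= (4)²·256 + (1)²·64 + (2)²·169 = 4836
SD(T) = √4836 ≈ 69.5414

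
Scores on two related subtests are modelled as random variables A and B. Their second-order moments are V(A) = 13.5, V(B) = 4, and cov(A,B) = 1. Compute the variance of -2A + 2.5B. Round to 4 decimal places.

V(-2A + 2.5B) = (-2)²·V(A) + (2.5)²·V(B) + 2·(-2)·(2.5)·cov(A,B)
= 4·13.5 + 6.25·4 + -10·1 = 69

69.0000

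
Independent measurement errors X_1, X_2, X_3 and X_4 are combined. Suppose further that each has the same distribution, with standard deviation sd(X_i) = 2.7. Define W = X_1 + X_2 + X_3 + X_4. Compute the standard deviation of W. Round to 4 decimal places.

5.4000

V(X_i) = (2.7)² = 7.29
By independence, V(W) = (1)²V(X_1) + (1)²V(X_2) + (1)²V(X_3) + (1)²V(X_4)
= (1)²·7.29 + (1)²·7.29 + (1)²·7.29 + (1)²·7.29 = 29.16
sd(W) = √29.16 ≈ 5.4000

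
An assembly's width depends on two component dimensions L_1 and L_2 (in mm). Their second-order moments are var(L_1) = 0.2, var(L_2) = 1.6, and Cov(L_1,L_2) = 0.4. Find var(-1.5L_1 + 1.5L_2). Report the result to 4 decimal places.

var(-1.5L_1 + 1.5L_2) = (-1.5)²·var(L_1) + (1.5)²·var(L_2) + 2·(-1.5)·(1.5)·Cov(L_1,L_2)
= 2.25·0.2 + 2.25·1.6 + -4.5·0.4 = 2.25

2.2500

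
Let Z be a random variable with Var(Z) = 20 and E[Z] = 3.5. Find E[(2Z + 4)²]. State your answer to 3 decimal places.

E[2Z + 4] = 2·3.5 + 4 = 11
Var(2Z + 4) = (2)²·20 = 80
E[(2Z + 4)²] = Var((2Z + 4)) + (E[(2Z + 4)])² = 80 + (11)² = 201

201.000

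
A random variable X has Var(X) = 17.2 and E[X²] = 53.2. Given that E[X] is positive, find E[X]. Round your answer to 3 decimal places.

6.000

(E[X])² = E[X²] − Var(X) = 53.2 − 17.2 = 36
E[X] = √36 = 6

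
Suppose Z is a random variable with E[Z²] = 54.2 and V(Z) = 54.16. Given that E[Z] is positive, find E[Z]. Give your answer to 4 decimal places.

(E[Z])² = E[Z²] − V(Z) = 54.2 − 54.16 = 0.04
E[Z] = √0.04 = 0.2

0.2000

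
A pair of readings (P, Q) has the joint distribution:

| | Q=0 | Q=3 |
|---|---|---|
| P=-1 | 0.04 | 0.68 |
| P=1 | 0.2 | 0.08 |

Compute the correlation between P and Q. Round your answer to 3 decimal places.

-0.693

E[P] = -0.44,  E[Q] = 2.28
E[PQ] = -1.8
Cov(P,Q) = E[PQ] − E[P]E[Q] = -1.8 − (-0.44)(2.28) = -0.7968
V(P) = 0.8064,  V(Q) = 1.6416
ρ = -0.7968 / √(0.8064·1.6416) ≈ -0.693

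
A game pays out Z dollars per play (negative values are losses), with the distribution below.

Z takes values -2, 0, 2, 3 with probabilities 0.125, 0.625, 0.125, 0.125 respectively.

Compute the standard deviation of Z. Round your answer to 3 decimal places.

E[Z] = (-2)(0.125) + (0)(0.625) + (2)(0.125) + (3)(0.125) = 0.375
E[Z²] = (-2)²(0.125) + (0)²(0.625) + (2)²(0.125) + (3)²(0.125) = 2.125
Var(Z) = E[Z²] − (E[Z])² = 2.125 − (0.375)² = 1.984375
sd(Z) = √1.984375 ≈ 1.409

1.409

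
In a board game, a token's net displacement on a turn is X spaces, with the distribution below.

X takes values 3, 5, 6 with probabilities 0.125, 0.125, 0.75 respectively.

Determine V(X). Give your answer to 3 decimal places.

1.000

E[X] = (3)(0.125) + (5)(0.125) + (6)(0.75) = 5.5
E[X²] = (3)²(0.125) + (5)²(0.125) + (6)²(0.75) = 31.25
V(X) = E[X²] − (E[X])² = 31.25 − (5.5)² = 1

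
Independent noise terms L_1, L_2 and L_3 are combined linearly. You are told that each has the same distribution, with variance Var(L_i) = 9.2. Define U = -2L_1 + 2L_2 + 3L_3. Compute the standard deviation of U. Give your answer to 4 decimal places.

By independence, Var(U) = (-2)²Var(L_1) + (2)²Var(L_2) + (3)²Var(L_3)
= (-2)²·9.2 + (2)²·9.2 + (3)²·9.2 = 156.4
sd(U) = √156.4 ≈ 12.5060

12.5060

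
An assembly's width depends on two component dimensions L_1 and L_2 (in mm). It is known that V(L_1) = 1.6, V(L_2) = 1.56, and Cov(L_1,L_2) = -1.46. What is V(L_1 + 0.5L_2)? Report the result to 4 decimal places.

V(L_1 + 0.5L_2) = (1)²·V(L_1) + (0.5)²·V(L_2) + 2·(1)·(0.5)·Cov(L_1,L_2)
= 1·1.6 + 0.25·1.56 + 1·-1.46 = 0.53

0.5300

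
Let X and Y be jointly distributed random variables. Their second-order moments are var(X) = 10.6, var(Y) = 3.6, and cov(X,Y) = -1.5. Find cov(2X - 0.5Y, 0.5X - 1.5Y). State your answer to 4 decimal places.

cov(2X - 0.5Y, 0.5X - 1.5Y) = (2)(0.5)var(X) + (-0.5)(-1.5)var(Y) + [(2)(-1.5) + (-0.5)(0.5)]cov(X,Y)
= 1·10.6 + 0.75·3.6 + -3.25·-1.5 = 18.175

18.1750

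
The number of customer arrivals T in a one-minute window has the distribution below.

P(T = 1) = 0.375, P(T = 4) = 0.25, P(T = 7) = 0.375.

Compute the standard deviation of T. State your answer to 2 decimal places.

2.60

E[T] = (1)(0.375) + (4)(0.25) + (7)(0.375) = 4
E[T²] = (1)²(0.375) + (4)²(0.25) + (7)²(0.375) = 22.75
Var(T) = E[T²] − (E[T])² = 22.75 − (4)² = 6.75
σ(T) = √6.75 ≈ 2.60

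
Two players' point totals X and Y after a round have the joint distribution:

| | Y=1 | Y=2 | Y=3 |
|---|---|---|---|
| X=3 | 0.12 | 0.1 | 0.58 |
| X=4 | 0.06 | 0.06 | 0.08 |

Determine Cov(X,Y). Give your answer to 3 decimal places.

-0.076

E[X] = 3.2,  E[Y] = 2.48
E[XY] = 7.86
Cov(X,Y) = E[XY] − E[X]E[Y] = 7.86 − (3.2)(2.48) = -0.076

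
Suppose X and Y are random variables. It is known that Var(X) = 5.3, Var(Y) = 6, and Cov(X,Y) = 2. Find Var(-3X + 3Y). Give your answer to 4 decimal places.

65.7000

Var(-3X + 3Y) = (-3)²·Var(X) + (3)²·Var(Y) + 2·(-3)·(3)·Cov(X,Y)
= 9·5.3 + 9·6 + -18·2 = 65.7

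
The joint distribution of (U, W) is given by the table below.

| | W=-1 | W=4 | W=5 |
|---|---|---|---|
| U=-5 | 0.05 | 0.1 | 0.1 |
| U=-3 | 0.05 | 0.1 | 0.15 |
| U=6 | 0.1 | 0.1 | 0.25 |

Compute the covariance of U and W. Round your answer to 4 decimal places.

E[U] = 0.55,  E[W] = 3.5
E[UW] = 1.75
cov(U,W) = E[UW] − E[U]E[W] = 1.75 − (0.55)(3.5) = -0.175

-0.1750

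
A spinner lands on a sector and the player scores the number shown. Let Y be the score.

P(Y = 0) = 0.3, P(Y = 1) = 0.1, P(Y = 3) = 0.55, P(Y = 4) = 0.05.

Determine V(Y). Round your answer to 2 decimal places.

E[Y] = (0)(0.3) + (1)(0.1) + (3)(0.55) + (4)(0.05) = 1.95
E[Y²] = (0)²(0.3) + (1)²(0.1) + (3)²(0.55) + (4)²(0.05) = 5.85
V(Y) = E[Y²] − (E[Y])² = 5.85 − (1.95)² = 2.0475

2.05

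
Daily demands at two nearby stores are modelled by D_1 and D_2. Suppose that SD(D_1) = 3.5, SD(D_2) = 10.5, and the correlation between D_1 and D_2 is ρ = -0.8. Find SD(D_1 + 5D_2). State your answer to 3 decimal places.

49.744

Var(D_1) = (3.5)² = 12.25;  Var(D_2) = (10.5)² = 110.25
Cov(D_1,D_2) = ρ·SD(D_1)·SD(D_2) = -0.8·3.5·10.5 = -29.4
Var(D_1 + 5D_2) = (1)²·Var(D_1) + (5)²·Var(D_2) + 2·(1)·(5)·Cov(D_1,D_2)
= 1·12.25 + 25·110.25 + 10·-29.4 = 2474.5
SD(D_1 + 5D_2) = √2474.5 ≈ 49.744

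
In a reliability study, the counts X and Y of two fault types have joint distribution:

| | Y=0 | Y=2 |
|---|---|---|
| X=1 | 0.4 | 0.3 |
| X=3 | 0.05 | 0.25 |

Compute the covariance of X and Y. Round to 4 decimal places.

E[X] = 1.6,  E[Y] = 1.1
E[XY] = 2.1
Cov(X,Y) = E[XY] − E[X]E[Y] = 2.1 − (1.6)(1.1) = 0.34

0.3400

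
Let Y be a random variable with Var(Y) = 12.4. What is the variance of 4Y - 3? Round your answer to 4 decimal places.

198.4000

Var(4Y - 3) = (4)²·Var(Y) = 16·12.4 = 198.4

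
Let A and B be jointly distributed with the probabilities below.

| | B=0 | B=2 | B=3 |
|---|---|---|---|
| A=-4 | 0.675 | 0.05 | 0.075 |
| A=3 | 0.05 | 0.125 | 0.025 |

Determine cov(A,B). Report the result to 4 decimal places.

E[A] = -2.6,  E[B] = 0.65
E[AB] = -0.325
cov(A,B) = E[AB] − E[A]E[B] = -0.325 − (-2.6)(0.65) = 1.365

1.3650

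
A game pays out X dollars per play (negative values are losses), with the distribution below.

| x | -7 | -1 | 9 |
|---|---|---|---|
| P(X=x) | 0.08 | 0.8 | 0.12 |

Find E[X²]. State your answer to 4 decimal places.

E[X²] = (-7)²(0.08) + (-1)²(0.8) + (9)²(0.12) = 14.44

14.4400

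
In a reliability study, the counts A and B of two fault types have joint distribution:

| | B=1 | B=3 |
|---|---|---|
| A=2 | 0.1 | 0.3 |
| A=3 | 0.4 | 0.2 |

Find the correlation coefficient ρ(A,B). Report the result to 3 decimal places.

-0.408

E[A] = 2.6,  E[B] = 2
E[AB] = 5
Cov(A,B) = E[AB] − E[A]E[B] = 5 − (2.6)(2) = -0.2
V(A) = 0.24,  V(B) = 1
ρ = -0.2 / √(0.24·1) ≈ -0.408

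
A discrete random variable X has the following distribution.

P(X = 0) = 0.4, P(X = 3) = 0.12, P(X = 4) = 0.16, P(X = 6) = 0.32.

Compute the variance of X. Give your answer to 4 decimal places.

6.6336

E[X] = (0)(0.4) + (3)(0.12) + (4)(0.16) + (6)(0.32) = 2.92
E[X²] = (0)²(0.4) + (3)²(0.12) + (4)²(0.16) + (6)²(0.32) = 15.16
V(X) = E[X²] − (E[X])² = 15.16 − (2.92)² = 6.6336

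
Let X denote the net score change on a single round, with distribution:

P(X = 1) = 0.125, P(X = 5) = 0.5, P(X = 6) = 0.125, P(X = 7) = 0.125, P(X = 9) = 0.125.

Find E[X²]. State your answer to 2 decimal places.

E[X²] = (1)²(0.125) + (5)²(0.5) + (6)²(0.125) + (7)²(0.125) + (9)²(0.125) = 33.375

33.38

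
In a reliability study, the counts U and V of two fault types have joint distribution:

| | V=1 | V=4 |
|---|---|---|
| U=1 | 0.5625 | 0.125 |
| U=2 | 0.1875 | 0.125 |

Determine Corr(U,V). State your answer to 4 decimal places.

0.2335

E[U] = 1.3125,  E[V] = 1.75
E[UV] = 2.4375
cov(U,V) = E[UV] − E[U]E[V] = 2.4375 − (1.3125)(1.75) = 0.140625
Var(U) = 0.21484375,  Var(V) = 1.6875
ρ = 0.140625 / √(0.21484375·1.6875) ≈ 0.2335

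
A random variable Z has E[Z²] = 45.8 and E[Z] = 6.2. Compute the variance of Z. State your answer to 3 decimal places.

7.360

Var(Z) = 45.8 − (6.2)² = 7.36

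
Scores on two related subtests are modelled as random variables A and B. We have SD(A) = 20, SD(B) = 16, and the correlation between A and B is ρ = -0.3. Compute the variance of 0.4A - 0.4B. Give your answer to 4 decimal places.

var(A) = (20)² = 400;  var(B) = (16)² = 256
Cov(A,B) = ρ·SD(A)·SD(B) = -0.3·20·16 = -96
var(0.4A - 0.4B) = (0.4)²·var(A) + (-0.4)²·var(B) + 2·(0.4)·(-0.4)·Cov(A,B)
= 0.16·400 + 0.16·256 + -0.32·-96 = 135.68

135.6800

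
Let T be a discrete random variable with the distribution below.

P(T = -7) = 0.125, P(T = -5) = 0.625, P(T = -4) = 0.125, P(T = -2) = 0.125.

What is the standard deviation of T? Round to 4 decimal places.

E[T] = (-7)(0.125) + (-5)(0.625) + (-4)(0.125) + (-2)(0.125) = -4.75
E[T²] = (-7)²(0.125) + (-5)²(0.625) + (-4)²(0.125) + (-2)²(0.125) = 24.25
var(T) = E[T²] − (E[T])² = 24.25 − (-4.75)² = 1.6875
σ(T) = √1.6875 ≈ 1.2990

1.2990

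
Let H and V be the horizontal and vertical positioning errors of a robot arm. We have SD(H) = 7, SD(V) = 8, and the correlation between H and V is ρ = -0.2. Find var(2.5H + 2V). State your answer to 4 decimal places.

var(H) = (7)² = 49;  var(V) = (8)² = 64
Cov(H,V) = ρ·SD(H)·SD(V) = -0.2·7·8 = -11.2
var(2.5H + 2V) = (2.5)²·var(H) + (2)²·var(V) + 2·(2.5)·(2)·Cov(H,V)
= 6.25·49 + 4·64 + 10·-11.2 = 450.25

450.2500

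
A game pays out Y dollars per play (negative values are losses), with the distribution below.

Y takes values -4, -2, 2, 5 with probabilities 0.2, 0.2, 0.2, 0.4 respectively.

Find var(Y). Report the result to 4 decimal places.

13.3600

E[Y] = (-4)(0.2) + (-2)(0.2) + (2)(0.2) + (5)(0.4) = 1.2
E[Y²] = (-4)²(0.2) + (-2)²(0.2) + (2)²(0.2) + (5)²(0.4) = 14.8
var(Y) = E[Y²] − (E[Y])² = 14.8 − (1.2)² = 13.36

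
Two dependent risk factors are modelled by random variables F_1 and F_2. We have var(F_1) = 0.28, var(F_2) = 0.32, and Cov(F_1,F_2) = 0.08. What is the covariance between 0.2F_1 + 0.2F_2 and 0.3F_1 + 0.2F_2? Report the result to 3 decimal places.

0.038

Cov(0.2F_1 + 0.2F_2, 0.3F_1 + 0.2F_2) = (0.2)(0.3)var(F_1) + (0.2)(0.2)var(F_2) + [(0.2)(0.2) + (0.2)(0.3)]Cov(F_1,F_2)
= 0.06·0.28 + 0.04·0.32 + 0.1·0.08 = 0.0376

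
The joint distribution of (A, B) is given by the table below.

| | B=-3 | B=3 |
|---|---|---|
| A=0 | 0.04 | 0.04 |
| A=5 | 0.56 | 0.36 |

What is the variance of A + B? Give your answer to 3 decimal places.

E[A] = 4.6,  E[B] = -0.6,  E[AB] = -3
var(A) = 23 − (4.6)² = 1.84;  var(B) = 9 − (-0.6)² = 8.64
cov(A,B) = -3 − (4.6)(-0.6) = -0.24
var(A + B) = (1)²·1.84 + (1)²·8.64 + 2·(1)·(1)·-0.24 = 10

10.000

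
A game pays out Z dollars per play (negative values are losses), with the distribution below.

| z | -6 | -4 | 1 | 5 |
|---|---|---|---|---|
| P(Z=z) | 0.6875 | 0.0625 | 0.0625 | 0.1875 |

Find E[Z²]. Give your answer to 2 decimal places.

E[Z²] = (-6)²(0.6875) + (-4)²(0.0625) + (1)²(0.0625) + (5)²(0.1875) = 30.5

30.50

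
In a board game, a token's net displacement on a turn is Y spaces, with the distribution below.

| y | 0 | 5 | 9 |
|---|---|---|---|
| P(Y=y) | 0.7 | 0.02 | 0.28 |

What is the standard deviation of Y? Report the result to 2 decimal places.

4.04

E[Y] = (0)(0.7) + (5)(0.02) + (9)(0.28) = 2.62
E[Y²] = (0)²(0.7) + (5)²(0.02) + (9)²(0.28) = 23.18
Var(Y) = E[Y²] − (E[Y])² = 23.18 − (2.62)² = 16.3156
SD(Y) = √16.3156 ≈ 4.04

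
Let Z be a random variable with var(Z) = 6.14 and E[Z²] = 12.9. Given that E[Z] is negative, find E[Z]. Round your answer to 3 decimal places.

-2.600

(E[Z])² = E[Z²] − var(Z) = 12.9 − 6.14 = 6.76
E[Z] = −√6.76 = -2.6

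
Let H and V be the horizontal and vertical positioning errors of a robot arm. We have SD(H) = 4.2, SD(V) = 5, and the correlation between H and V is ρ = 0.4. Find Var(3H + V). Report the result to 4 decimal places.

Var(H) = (4.2)² = 17.64;  Var(V) = (5)² = 25
Cov(H,V) = ρ·SD(H)·SD(V) = 0.4·4.2·5 = 8.4
Var(3H + V) = (3)²·Var(H) + (1)²·Var(V) + 2·(3)·(1)·Cov(H,V)
= 9·17.64 + 1·25 + 6·8.4 = 234.16

234.1600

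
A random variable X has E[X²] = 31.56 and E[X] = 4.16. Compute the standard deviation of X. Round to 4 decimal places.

Var(X) = 31.56 − (4.16)² = 14.2544
sd(X) = √14.2544 ≈ 3.7755

3.7755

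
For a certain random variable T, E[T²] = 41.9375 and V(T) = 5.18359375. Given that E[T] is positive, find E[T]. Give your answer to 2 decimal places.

(E[T])² = E[T²] − V(T) = 41.9375 − 5.18359375 = 36.75390625
E[T] = √36.75390625 = 6.0625

6.06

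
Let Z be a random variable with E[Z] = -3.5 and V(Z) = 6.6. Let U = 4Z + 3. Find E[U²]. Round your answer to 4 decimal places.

226.6000

E[4Z + 3] = 4·-3.5 + 3 = -11
V(4Z + 3) = (4)²·6.6 = 105.6
E[U²] = V(U) + (E[U])² = 105.6 + (-11)² = 226.6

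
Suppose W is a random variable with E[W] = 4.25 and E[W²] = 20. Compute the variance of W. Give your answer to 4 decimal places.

1.9375

V(W) = 20 − (4.25)² = 1.9375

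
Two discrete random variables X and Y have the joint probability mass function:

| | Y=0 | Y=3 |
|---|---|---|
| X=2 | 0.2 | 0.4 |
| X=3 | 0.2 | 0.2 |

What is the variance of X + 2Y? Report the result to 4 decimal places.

8.4000

E[X] = 2.4,  E[Y] = 1.8,  E[XY] = 4.2
Var(X) = 6 − (2.4)² = 0.24;  Var(Y) = 5.4 − (1.8)² = 2.16
Cov(X,Y) = 4.2 − (2.4)(1.8) = -0.12
Var(X + 2Y) = (1)²·0.24 + (2)²·2.16 + 2·(1)·(2)·-0.12 = 8.4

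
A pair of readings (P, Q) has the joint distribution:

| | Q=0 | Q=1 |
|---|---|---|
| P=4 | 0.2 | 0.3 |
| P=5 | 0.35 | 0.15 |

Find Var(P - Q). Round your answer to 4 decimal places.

0.6475

E[P] = 4.5,  E[Q] = 0.45,  E[PQ] = 1.95
Var(P) = 20.5 − (4.5)² = 0.25;  Var(Q) = 0.45 − (0.45)² = 0.2475
Cov(P,Q) = 1.95 − (4.5)(0.45) = -0.075
Var(P - Q) = (1)²·0.25 + (-1)²·0.2475 + 2·(1)·(-1)·-0.075 = 0.6475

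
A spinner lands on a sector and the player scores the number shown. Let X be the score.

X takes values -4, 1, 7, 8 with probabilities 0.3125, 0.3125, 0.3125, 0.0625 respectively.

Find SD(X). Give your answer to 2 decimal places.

E[X] = (-4)(0.3125) + (1)(0.3125) + (7)(0.3125) + (8)(0.0625) = 1.75
E[X²] = (-4)²(0.3125) + (1)²(0.3125) + (7)²(0.3125) + (8)²(0.0625) = 24.625
var(X) = E[X²] − (E[X])² = 24.625 − (1.75)² = 21.5625
SD(X) = √21.5625 ≈ 4.64

4.64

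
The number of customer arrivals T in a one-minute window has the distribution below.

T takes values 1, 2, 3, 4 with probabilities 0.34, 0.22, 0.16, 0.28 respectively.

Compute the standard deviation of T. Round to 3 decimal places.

E[T] = (1)(0.34) + (2)(0.22) + (3)(0.16) + (4)(0.28) = 2.38
E[T²] = (1)²(0.34) + (2)²(0.22) + (3)²(0.16) + (4)²(0.28) = 7.14
V(T) = E[T²] − (E[T])² = 7.14 − (2.38)² = 1.4756
SD(T) = √1.4756 ≈ 1.215

1.215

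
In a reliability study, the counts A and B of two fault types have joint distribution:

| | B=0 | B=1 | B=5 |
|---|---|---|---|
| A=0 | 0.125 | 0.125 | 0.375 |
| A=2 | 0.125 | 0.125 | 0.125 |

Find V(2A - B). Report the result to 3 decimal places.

11.188

E[A] = 0.75,  E[B] = 2.75,  E[AB] = 1.5
V(A) = 1.5 − (0.75)² = 0.9375;  V(B) = 12.75 − (2.75)² = 5.1875
cov(A,B) = 1.5 − (0.75)(2.75) = -0.5625
V(2A - B) = (2)²·0.9375 + (-1)²·5.1875 + 2·(2)·(-1)·-0.5625 = 11.1875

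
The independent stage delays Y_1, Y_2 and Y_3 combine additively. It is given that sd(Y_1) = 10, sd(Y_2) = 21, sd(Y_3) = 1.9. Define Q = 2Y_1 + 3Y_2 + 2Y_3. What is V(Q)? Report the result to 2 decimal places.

4383.44

V(Y_1) = 100, V(Y_2) = 441, V(Y_3) = 3.61
By independence, V(Q) = (2)²V(Y_1) + (3)²V(Y_2) + (2)²V(Y_3)
= (2)²·100 + (3)²·441 + (2)²·3.61 = 4383.44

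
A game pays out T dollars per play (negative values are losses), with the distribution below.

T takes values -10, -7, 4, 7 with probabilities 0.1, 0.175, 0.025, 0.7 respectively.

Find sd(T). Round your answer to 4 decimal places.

6.7509

E[T] = (-10)(0.1) + (-7)(0.175) + (4)(0.025) + (7)(0.7) = 2.775
E[T²] = (-10)²(0.1) + (-7)²(0.175) + (4)²(0.025) + (7)²(0.7) = 53.275
Var(T) = E[T²] − (E[T])² = 53.275 − (2.775)² = 45.574375
sd(T) = √45.574375 ≈ 6.7509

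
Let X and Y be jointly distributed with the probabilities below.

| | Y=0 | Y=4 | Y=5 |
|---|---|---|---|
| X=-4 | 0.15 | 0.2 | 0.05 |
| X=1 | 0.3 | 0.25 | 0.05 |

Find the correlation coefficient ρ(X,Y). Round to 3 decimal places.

-0.126

E[X] = -1,  E[Y] = 2.3
E[XY] = -2.95
Cov(X,Y) = E[XY] − E[X]E[Y] = -2.95 − (-1)(2.3) = -0.65
Var(X) = 6,  Var(Y) = 4.41
ρ = -0.65 / √(6·4.41) ≈ -0.126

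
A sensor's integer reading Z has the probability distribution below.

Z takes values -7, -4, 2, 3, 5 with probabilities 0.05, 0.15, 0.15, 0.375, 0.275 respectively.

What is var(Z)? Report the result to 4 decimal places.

12.2775

E[Z] = (-7)(0.05) + (-4)(0.15) + (2)(0.15) + (3)(0.375) + (5)(0.275) = 1.85
E[Z²] = (-7)²(0.05) + (-4)²(0.15) + (2)²(0.15) + (3)²(0.375) + (5)²(0.275) = 15.7
var(Z) = E[Z²] − (E[Z])² = 15.7 − (1.85)² = 12.2775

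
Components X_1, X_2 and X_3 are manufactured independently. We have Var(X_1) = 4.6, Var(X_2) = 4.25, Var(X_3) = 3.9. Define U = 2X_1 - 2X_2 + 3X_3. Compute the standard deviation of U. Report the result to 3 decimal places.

By independence, Var(U) = (2)²Var(X_1) + (-2)²Var(X_2) + (3)²Var(X_3)
= (2)²·4.6 + (-2)²·4.25 + (3)²·3.9 = 70.5
σ(U) = √70.5 ≈ 8.396

8.396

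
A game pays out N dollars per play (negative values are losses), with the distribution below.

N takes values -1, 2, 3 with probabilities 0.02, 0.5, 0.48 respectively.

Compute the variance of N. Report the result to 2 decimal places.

0.48

E[N] = (-1)(0.02) + (2)(0.5) + (3)(0.48) = 2.42
E[N²] = (-1)²(0.02) + (2)²(0.5) + (3)²(0.48) = 6.34
V(N) = E[N²] − (E[N])² = 6.34 − (2.42)² = 0.4836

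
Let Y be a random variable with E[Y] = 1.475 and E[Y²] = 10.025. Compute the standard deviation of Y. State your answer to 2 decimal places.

2.80

Var(Y) = 10.025 − (1.475)² = 7.849375
SD(Y) = √7.849375 ≈ 2.80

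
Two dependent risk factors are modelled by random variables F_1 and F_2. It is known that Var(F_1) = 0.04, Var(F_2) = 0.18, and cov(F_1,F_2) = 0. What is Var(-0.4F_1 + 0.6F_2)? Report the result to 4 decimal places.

0.0712

Var(-0.4F_1 + 0.6F_2) = (-0.4)²·Var(F_1) + (0.6)²·Var(F_2) + 2·(-0.4)·(0.6)·cov(F_1,F_2)
= 0.16·0.04 + 0.36·0.18 + -0.48·0 = 0.0712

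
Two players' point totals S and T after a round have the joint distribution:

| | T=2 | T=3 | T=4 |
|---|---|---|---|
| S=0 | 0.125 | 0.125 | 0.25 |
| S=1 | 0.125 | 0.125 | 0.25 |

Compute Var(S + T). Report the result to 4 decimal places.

E[S] = 0.5,  E[T] = 3.25,  E[ST] = 1.625
Var(S) = 0.5 − (0.5)² = 0.25;  Var(T) = 11.25 − (3.25)² = 0.6875
cov(S,T) = 1.625 − (0.5)(3.25) = 0
Var(S + T) = (1)²·0.25 + (1)²·0.6875 + 2·(1)·(1)·0 = 0.9375

0.9375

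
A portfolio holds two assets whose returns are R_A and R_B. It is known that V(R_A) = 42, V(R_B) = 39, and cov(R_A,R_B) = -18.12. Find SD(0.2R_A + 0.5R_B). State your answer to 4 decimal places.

2.7939

V(0.2R_A + 0.5R_B) = (0.2)²·V(R_A) + (0.5)²·V(R_B) + 2·(0.2)·(0.5)·cov(R_A,R_B)
= 0.04·42 + 0.25·39 + 0.2·-18.12 = 7.806
SD(0.2R_A + 0.5R_B) = √7.806 ≈ 2.7939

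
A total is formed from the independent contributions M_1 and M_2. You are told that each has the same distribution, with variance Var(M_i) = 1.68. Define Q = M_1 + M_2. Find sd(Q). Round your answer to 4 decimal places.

By independence, Var(Q) = (1)²Var(M_1) + (1)²Var(M_2)
= (1)²·1.68 + (1)²·1.68 = 3.36
sd(Q) = √3.36 ≈ 1.8330

1.8330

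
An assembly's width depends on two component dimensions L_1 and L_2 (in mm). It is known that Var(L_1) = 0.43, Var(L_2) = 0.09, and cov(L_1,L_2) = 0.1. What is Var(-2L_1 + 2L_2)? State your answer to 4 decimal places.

Var(-2L_1 + 2L_2) = (-2)²·Var(L_1) + (2)²·Var(L_2) + 2·(-2)·(2)·cov(L_1,L_2)
= 4·0.43 + 4·0.09 + -8·0.1 = 1.28

1.2800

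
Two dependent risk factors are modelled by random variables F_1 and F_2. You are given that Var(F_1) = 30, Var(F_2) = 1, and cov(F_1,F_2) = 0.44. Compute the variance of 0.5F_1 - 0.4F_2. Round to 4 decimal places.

7.4840

Var(0.5F_1 - 0.4F_2) = (0.5)²·Var(F_1) + (-0.4)²·Var(F_2) + 2·(0.5)·(-0.4)·cov(F_1,F_2)
= 0.25·30 + 0.16·1 + -0.4·0.44 = 7.484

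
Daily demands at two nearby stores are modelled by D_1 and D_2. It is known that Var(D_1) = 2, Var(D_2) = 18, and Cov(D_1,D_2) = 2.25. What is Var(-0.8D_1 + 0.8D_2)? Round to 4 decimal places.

Var(-0.8D_1 + 0.8D_2) = (-0.8)²·Var(D_1) + (0.8)²·Var(D_2) + 2·(-0.8)·(0.8)·Cov(D_1,D_2)
= 0.64·2 + 0.64·18 + -1.28·2.25 = 9.92

9.9200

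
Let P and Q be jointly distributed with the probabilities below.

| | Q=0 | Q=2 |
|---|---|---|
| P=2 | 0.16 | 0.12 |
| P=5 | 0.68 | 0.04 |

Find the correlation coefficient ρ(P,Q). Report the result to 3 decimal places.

-0.457

E[P] = 4.16,  E[Q] = 0.32
E[PQ] = 0.88
Cov(P,Q) = E[PQ] − E[P]E[Q] = 0.88 − (4.16)(0.32) = -0.4512
V(P) = 1.8144,  V(Q) = 0.5376
ρ = -0.4512 / √(1.8144·0.5376) ≈ -0.457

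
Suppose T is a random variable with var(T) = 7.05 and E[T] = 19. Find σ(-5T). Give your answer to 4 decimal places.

var(-5T) = (-5)²·7.05 = 176.25
σ(-5T) = √176.25 ≈ 13.2759

13.2759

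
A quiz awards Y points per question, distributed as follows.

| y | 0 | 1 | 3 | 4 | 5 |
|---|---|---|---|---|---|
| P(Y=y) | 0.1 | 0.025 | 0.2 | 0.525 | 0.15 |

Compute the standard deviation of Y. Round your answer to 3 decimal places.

E[Y] = (0)(0.1) + (1)(0.025) + (3)(0.2) + (4)(0.525) + (5)(0.15) = 3.475
E[Y²] = (0)²(0.1) + (1)²(0.025) + (3)²(0.2) + (4)²(0.525) + (5)²(0.15) = 13.975
V(Y) = E[Y²] − (E[Y])² = 13.975 − (3.475)² = 1.899375
SD(Y) = √1.899375 ≈ 1.378

1.378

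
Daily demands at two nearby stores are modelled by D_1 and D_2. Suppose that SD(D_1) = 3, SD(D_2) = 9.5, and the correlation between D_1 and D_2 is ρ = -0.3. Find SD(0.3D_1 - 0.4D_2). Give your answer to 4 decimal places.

4.1596

Var(D_1) = (3)² = 9;  Var(D_2) = (9.5)² = 90.25
cov(D_1,D_2) = ρ·SD(D_1)·SD(D_2) = -0.3·3·9.5 = -8.55
Var(0.3D_1 - 0.4D_2) = (0.3)²·Var(D_1) + (-0.4)²·Var(D_2) + 2·(0.3)·(-0.4)·cov(D_1,D_2)
= 0.09·9 + 0.16·90.25 + -0.24·-8.55 = 17.302
SD(0.3D_1 - 0.4D_2) = √17.302 ≈ 4.1596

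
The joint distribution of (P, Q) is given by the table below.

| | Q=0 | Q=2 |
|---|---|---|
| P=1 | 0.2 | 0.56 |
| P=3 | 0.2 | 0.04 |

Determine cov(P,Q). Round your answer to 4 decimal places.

-0.4160

E[P] = 1.48,  E[Q] = 1.2
E[PQ] = 1.36
cov(P,Q) = E[PQ] − E[P]E[Q] = 1.36 − (1.48)(1.2) = -0.416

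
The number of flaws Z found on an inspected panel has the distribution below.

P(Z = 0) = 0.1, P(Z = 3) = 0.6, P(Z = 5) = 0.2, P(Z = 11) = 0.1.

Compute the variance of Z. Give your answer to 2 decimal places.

7.29

E[Z] = (0)(0.1) + (3)(0.6) + (5)(0.2) + (11)(0.1) = 3.9
E[Z²] = (0)²(0.1) + (3)²(0.6) + (5)²(0.2) + (11)²(0.1) = 22.5
Var(Z) = E[Z²] − (E[Z])² = 22.5 − (3.9)² = 7.29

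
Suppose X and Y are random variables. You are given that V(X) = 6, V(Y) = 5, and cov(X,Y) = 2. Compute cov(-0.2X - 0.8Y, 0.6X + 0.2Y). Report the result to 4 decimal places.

cov(-0.2X - 0.8Y, 0.6X + 0.2Y) = (-0.2)(0.6)V(X) + (-0.8)(0.2)V(Y) + [(-0.2)(0.2) + (-0.8)(0.6)]cov(X,Y)
= -0.12·6 + -0.16·5 + -0.52·2 = -2.56

-2.5600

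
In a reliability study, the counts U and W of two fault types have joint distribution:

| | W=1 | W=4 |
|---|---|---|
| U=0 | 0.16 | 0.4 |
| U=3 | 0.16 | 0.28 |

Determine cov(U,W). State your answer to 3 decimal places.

-0.173

E[U] = 1.32,  E[W] = 3.04
E[UW] = 3.84
cov(U,W) = E[UW] − E[U]E[W] = 3.84 − (1.32)(3.04) = -0.1728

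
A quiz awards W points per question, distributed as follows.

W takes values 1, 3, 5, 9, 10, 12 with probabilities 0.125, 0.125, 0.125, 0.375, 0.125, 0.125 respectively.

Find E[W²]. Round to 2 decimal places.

E[W²] = (1)²(0.125) + (3)²(0.125) + (5)²(0.125) + (9)²(0.375) + (10)²(0.125) + (12)²(0.125) = 65.25

65.25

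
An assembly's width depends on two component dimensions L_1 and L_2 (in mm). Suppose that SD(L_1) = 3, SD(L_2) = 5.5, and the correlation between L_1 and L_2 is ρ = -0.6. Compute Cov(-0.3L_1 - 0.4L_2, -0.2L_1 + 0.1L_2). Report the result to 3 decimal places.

-1.165

V(L_1) = (3)² = 9;  V(L_2) = (5.5)² = 30.25
Cov(L_1,L_2) = ρ·SD(L_1)·SD(L_2) = -0.6·3·5.5 = -9.9
Cov(-0.3L_1 - 0.4L_2, -0.2L_1 + 0.1L_2) = (-0.3)(-0.2)V(L_1) + (-0.4)(0.1)V(L_2) + [(-0.3)(0.1) + (-0.4)(-0.2)]Cov(L_1,L_2)
= 0.06·9 + -0.04·30.25 + 0.05·-9.9 = -1.165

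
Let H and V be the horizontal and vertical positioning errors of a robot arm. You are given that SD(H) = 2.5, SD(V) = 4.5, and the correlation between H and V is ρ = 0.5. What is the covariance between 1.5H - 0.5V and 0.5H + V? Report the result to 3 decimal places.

1.594

Var(H) = (2.5)² = 6.25;  Var(V) = (4.5)² = 20.25
cov(H,V) = ρ·SD(H)·SD(V) = 0.5·2.5·4.5 = 5.625
cov(1.5H - 0.5V, 0.5H + V) = (1.5)(0.5)Var(H) + (-0.5)(1)Var(V) + [(1.5)(1) + (-0.5)(0.5)]cov(H,V)
= 0.75·6.25 + -0.5·20.25 + 1.25·5.625 = 1.59375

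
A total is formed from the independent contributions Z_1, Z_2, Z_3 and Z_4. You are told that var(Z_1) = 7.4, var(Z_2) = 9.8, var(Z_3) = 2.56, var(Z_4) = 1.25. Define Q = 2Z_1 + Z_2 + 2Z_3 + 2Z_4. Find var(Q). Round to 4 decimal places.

54.6400

By independence, var(Q) = (2)²var(Z_1) + (1)²var(Z_2) + (2)²var(Z_3) + (2)²var(Z_4)
= (2)²·7.4 + (1)²·9.8 + (2)²·2.56 + (2)²·1.25 = 54.64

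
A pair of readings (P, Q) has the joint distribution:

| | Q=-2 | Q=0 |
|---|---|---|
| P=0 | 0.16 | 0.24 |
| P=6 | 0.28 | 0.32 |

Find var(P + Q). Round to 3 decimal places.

9.242

E[P] = 3.6,  E[Q] = -0.88,  E[PQ] = -3.36
var(P) = 21.6 − (3.6)² = 8.64;  var(Q) = 1.76 − (-0.88)² = 0.9856
Cov(P,Q) = -3.36 − (3.6)(-0.88) = -0.192
var(P + Q) = (1)²·8.64 + (1)²·0.9856 + 2·(1)·(1)·-0.192 = 9.2416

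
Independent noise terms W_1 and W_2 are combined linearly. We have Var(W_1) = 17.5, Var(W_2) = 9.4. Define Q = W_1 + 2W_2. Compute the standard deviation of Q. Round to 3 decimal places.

7.423

By independence, Var(Q) = (1)²Var(W_1) + (2)²Var(W_2)
= (1)²·17.5 + (2)²·9.4 = 55.1
SD(Q) = √55.1 ≈ 7.423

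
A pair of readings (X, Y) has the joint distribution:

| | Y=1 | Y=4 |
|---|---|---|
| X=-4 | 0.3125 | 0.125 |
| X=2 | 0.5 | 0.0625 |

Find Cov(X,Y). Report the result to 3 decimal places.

-0.773

E[X] = -0.625,  E[Y] = 1.5625
E[XY] = -1.75
Cov(X,Y) = E[XY] − E[X]E[Y] = -1.75 − (-0.625)(1.5625) = -0.7734375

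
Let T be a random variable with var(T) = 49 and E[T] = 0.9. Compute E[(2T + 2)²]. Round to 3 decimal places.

210.440

E[2T + 2] = 2·0.9 + 2 = 3.8
var(2T + 2) = (2)²·49 = 196
E[(2T + 2)²] = var((2T + 2)) + (E[(2T + 2)])² = 196 + (3.8)² = 210.44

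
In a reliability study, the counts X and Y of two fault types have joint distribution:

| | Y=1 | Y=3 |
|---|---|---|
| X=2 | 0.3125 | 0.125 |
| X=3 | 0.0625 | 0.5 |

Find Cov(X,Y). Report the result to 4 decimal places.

E[X] = 2.5625,  E[Y] = 2.25
E[XY] = 6.0625
Cov(X,Y) = E[XY] − E[X]E[Y] = 6.0625 − (2.5625)(2.25) = 0.296875

0.2969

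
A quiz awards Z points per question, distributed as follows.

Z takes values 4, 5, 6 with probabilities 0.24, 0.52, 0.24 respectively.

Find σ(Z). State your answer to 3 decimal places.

E[Z] = (4)(0.24) + (5)(0.52) + (6)(0.24) = 5
E[Z²] = (4)²(0.24) + (5)²(0.52) + (6)²(0.24) = 25.48
var(Z) = E[Z²] − (E[Z])² = 25.48 − (5)² = 0.48
σ(Z) = √0.48 ≈ 0.693

0.693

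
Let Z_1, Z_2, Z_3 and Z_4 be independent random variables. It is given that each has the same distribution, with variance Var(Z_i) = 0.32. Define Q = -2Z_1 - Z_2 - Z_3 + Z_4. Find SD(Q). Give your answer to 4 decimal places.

1.4967

By independence, Var(Q) = (-2)²Var(Z_1) + (-1)²Var(Z_2) + (-1)²Var(Z_3) + (1)²Var(Z_4)
= (-2)²·0.32 + (-1)²·0.32 + (-1)²·0.32 + (1)²·0.32 = 2.24
SD(Q) = √2.24 ≈ 1.4967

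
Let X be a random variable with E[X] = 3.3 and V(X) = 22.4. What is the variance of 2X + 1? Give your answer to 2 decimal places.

V(2X + 1) = (2)²·V(X) = 4·22.4 = 89.6

89.60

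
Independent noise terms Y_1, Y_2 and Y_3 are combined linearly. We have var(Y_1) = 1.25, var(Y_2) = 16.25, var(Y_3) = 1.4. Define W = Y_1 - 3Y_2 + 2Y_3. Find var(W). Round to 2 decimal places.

153.10

By independence, var(W) = (1)²var(Y_1) + (-3)²var(Y_2) + (2)²var(Y_3)
= (1)²·1.25 + (-3)²·16.25 + (2)²·1.4 = 153.1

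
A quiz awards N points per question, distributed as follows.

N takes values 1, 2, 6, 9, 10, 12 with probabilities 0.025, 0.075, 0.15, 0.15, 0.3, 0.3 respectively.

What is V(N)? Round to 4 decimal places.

E[N] = (1)(0.025) + (2)(0.075) + (6)(0.15) + (9)(0.15) + (10)(0.3) + (12)(0.3) = 9.025
E[N²] = (1)²(0.025) + (2)²(0.075) + (6)²(0.15) + (9)²(0.15) + (10)²(0.3) + (12)²(0.3) = 91.075
V(N) = E[N²] − (E[N])² = 91.075 − (9.025)² = 9.624375

9.6244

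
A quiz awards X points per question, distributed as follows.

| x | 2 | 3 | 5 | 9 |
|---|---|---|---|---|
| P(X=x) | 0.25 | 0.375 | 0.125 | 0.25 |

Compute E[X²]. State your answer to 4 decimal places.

27.7500

E[X²] = (2)²(0.25) + (3)²(0.375) + (5)²(0.125) + (9)²(0.25) = 27.75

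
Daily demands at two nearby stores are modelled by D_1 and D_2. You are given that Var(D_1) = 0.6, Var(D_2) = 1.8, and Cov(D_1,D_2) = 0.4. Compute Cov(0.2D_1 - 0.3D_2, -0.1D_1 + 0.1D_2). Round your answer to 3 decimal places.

-0.046

Cov(0.2D_1 - 0.3D_2, -0.1D_1 + 0.1D_2) = (0.2)(-0.1)Var(D_1) + (-0.3)(0.1)Var(D_2) + [(0.2)(0.1) + (-0.3)(-0.1)]Cov(D_1,D_2)
= -0.02·0.6 + -0.03·1.8 + 0.05·0.4 = -0.046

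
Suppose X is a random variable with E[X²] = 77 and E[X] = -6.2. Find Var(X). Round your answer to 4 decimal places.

Var(X) = 77 − (-6.2)² = 38.56

38.5600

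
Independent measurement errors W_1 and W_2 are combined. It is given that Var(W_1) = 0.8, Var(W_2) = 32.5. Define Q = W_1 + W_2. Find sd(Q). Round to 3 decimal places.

By independence, Var(Q) = (1)²Var(W_1) + (1)²Var(W_2)
= (1)²·0.8 + (1)²·32.5 = 33.3
sd(Q) = √33.3 ≈ 5.771

5.771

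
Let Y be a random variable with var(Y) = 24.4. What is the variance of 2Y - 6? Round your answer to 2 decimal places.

97.60

var(2Y - 6) = (2)²·var(Y) = 4·24.4 = 97.6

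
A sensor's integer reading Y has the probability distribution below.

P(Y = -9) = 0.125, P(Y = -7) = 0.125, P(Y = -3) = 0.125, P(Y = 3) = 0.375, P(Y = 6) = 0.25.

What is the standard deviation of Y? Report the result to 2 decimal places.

5.45

E[Y] = (-9)(0.125) + (-7)(0.125) + (-3)(0.125) + (3)(0.375) + (6)(0.25) = 0.25
E[Y²] = (-9)²(0.125) + (-7)²(0.125) + (-3)²(0.125) + (3)²(0.375) + (6)²(0.25) = 29.75
var(Y) = E[Y²] − (E[Y])² = 29.75 − (0.25)² = 29.6875
σ(Y) = √29.6875 ≈ 5.45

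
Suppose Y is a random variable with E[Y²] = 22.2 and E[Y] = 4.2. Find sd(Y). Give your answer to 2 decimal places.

Var(Y) = 22.2 − (4.2)² = 4.56
sd(Y) = √4.56 ≈ 2.14

2.14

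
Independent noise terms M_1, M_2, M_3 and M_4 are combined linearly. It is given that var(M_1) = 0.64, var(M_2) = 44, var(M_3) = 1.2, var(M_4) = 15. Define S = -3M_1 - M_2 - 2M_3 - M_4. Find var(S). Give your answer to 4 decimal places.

By independence, var(S) = (-3)²var(M_1) + (-1)²var(M_2) + (-2)²var(M_3) + (-1)²var(M_4)
= (-3)²·0.64 + (-1)²·44 + (-2)²·1.2 + (-1)²·15 = 69.56

69.5600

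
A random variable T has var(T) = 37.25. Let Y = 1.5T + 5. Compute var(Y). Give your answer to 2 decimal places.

83.81

var(1.5T + 5) = (1.5)²·var(T) = 2.25·37.25 = 83.8125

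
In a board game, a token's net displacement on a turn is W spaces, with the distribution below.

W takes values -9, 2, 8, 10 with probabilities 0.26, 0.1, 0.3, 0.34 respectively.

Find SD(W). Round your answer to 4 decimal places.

E[W] = (-9)(0.26) + (2)(0.1) + (8)(0.3) + (10)(0.34) = 3.66
E[W²] = (-9)²(0.26) + (2)²(0.1) + (8)²(0.3) + (10)²(0.34) = 74.66
Var(W) = E[W²] − (E[W])² = 74.66 − (3.66)² = 61.2644
SD(W) = √61.2644 ≈ 7.8272

7.8272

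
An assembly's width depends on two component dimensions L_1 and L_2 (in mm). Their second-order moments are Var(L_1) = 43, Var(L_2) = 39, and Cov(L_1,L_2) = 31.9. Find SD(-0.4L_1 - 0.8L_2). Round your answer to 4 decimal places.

Var(-0.4L_1 - 0.8L_2) = (-0.4)²·Var(L_1) + (-0.8)²·Var(L_2) + 2·(-0.4)·(-0.8)·Cov(L_1,L_2)
= 0.16·43 + 0.64·39 + 0.64·31.9 = 52.256
SD(-0.4L_1 - 0.8L_2) = √52.256 ≈ 7.2288

7.2288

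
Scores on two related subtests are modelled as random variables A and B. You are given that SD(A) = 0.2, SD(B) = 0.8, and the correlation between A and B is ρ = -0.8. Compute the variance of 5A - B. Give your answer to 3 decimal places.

V(A) = (0.2)² = 0.04;  V(B) = (0.8)² = 0.64
cov(A,B) = ρ·SD(A)·SD(B) = -0.8·0.2·0.8 = -0.128
V(5A - B) = (5)²·V(A) + (-1)²·V(B) + 2·(5)·(-1)·cov(A,B)
= 25·0.04 + 1·0.64 + -10·-0.128 = 2.92

2.920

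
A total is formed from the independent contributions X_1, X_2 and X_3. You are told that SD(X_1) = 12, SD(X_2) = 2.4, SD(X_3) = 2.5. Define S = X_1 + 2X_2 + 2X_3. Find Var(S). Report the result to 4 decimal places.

192.0400

Var(X_1) = 144, Var(X_2) = 5.76, Var(X_3) = 6.25
By independence, Var(S) = (1)²Var(X_1) + (2)²Var(X_2) + (2)²Var(X_3)
= (1)²·144 + (2)²·5.76 + (2)²·6.25 = 192.04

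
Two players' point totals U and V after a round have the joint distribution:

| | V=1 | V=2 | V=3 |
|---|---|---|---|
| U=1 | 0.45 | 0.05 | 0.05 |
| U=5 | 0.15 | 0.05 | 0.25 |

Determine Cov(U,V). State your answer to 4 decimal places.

0.9400

E[U] = 2.8,  E[V] = 1.7
E[UV] = 5.7
Cov(U,V) = E[UV] − E[U]E[V] = 5.7 − (2.8)(1.7) = 0.94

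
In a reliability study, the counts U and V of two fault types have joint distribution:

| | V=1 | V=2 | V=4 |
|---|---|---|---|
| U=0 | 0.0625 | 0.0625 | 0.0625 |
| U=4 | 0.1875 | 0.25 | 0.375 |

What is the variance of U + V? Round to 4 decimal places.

E[U] = 3.25,  E[V] = 2.625,  E[UV] = 8.75
var(U) = 13 − (3.25)² = 2.4375;  var(V) = 8.5 − (2.625)² = 1.609375
Cov(U,V) = 8.75 − (3.25)(2.625) = 0.21875
var(U + V) = (1)²·2.4375 + (1)²·1.609375 + 2·(1)·(1)·0.21875 = 4.484375

4.4844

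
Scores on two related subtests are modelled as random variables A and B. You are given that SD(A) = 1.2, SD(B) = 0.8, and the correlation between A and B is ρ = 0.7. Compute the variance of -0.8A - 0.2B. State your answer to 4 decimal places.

1.1622

V(A) = (1.2)² = 1.44;  V(B) = (0.8)² = 0.64
Cov(A,B) = ρ·SD(A)·SD(B) = 0.7·1.2·0.8 = 0.672
V(-0.8A - 0.2B) = (-0.8)²·V(A) + (-0.2)²·V(B) + 2·(-0.8)·(-0.2)·Cov(A,B)
= 0.64·1.44 + 0.04·0.64 + 0.32·0.672 = 1.16224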